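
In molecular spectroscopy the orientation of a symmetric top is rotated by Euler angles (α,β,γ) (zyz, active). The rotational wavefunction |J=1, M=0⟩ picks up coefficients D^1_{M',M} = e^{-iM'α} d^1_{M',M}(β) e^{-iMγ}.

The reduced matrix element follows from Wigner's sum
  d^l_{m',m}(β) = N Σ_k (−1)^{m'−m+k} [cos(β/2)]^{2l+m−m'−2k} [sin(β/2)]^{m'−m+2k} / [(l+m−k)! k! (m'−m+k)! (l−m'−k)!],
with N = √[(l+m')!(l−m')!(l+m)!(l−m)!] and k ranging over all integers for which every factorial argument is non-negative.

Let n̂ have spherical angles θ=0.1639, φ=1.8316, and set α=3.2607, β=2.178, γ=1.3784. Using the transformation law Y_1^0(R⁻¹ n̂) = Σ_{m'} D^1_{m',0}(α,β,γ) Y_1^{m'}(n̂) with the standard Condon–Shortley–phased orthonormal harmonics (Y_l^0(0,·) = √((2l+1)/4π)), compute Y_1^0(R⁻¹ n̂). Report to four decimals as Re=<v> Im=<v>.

Re=-0.2658 Im=0.0000

Need the full column D^1_{m',0} for m'=−1..1 at α=3.2607, β=2.178, γ=1.3784.
cos(β/2)=0.463372, sin(β/2)=0.886164
d^1_{-1,0}: single k=1 term ⇒ +0.580709;  D = -0.576595-0.069003i
d^1_{0,0}: k∈[0..1] ⇒ +0.214713 -0.785287 = -0.570573;  D = -0.570573+0.000000i
d^1_{1,0}: single k=0 term ⇒ -0.580709;  D = +0.576595-0.069003i
Y_1^{m'}(θ=0.1639,φ=1.8316) and Σ D·Y over m':
  (-0.5766-0.0690i)·(-0.0145-0.0545i)  (-0.5706+0.0000i)·(+0.4821+0.0000i)  (+0.5766-0.0690i)·(+0.0145-0.0545i)
Y_1^0(R⁻¹ n̂) = -0.265801+0.000000i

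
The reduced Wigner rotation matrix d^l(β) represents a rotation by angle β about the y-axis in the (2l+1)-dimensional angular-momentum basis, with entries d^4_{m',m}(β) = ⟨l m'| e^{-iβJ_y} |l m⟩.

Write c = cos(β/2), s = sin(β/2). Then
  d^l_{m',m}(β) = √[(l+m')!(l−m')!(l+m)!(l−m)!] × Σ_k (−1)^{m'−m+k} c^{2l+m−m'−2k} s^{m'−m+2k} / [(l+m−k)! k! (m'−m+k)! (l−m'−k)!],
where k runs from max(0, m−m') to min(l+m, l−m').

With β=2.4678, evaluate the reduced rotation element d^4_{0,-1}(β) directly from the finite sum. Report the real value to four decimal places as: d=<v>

d=0.3475

d^4_{0,-1}(β=2.4678) via Wigner's sum:
Half-angle: c=0.330559, s=0.943785. N=√(24·24·6·120)=643.987578
k: max(0,(-1)−(0))=0 … min(4+(-1),4−(0))=3
  k=0: (−1)^1·643.9876/(144)·0.3306^7·0.9438^1 = -0.001820
  k=1: (−1)^2·643.9876/(24)·0.3306^5·0.9438^3 = +0.089029
  k=2: (−1)^3·643.9876/(24)·0.3306^3·0.9438^5 = -0.725740
  k=3: (−1)^4·643.9876/(144)·0.3306^1·0.9438^7 = +0.985999
d^4_{0,-1}(2.4678) = -0.001820 +0.089029 -0.725740 +0.985999 = +0.347469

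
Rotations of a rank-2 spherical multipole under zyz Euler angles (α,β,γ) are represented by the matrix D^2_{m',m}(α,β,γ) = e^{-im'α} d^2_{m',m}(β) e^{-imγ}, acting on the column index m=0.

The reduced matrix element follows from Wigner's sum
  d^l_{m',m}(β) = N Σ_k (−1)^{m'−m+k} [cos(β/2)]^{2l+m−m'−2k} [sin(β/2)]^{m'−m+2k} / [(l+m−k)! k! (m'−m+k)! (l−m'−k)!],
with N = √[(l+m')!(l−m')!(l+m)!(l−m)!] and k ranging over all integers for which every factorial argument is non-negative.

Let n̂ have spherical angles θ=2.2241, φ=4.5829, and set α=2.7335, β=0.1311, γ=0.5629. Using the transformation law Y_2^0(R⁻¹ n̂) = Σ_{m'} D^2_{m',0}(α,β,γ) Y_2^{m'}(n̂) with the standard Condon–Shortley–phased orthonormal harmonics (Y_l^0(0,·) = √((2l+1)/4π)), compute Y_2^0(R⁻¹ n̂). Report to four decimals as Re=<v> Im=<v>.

Need the full column D^2_{m',0} for m'=−2..2 at α=2.7335, β=0.1311, γ=0.5629.
cos(β/2)=0.997852, sin(β/2)=0.065503
d^2_{-2,0}: single k=2 term ⇒ +0.010465;  D = +0.007168-0.007624i
d^2_{-1,0}: k∈[1..2] ⇒ +0.159418 -0.000687 = +0.158731;  D = -0.145696+0.062994i
d^2_{0,0}: k∈[0..2] ⇒ +0.991437 -0.017089 +0.000018 = +0.974367;  D = +0.974367+0.000000i
d^2_{1,0}: k∈[0..1] ⇒ -0.159418 +0.000687 = -0.158731;  D = +0.145696+0.062994i
d^2_{2,0}: single k=0 term ⇒ +0.010465;  D = +0.007168+0.007624i
Y_2^{m'}(θ=2.2241,φ=4.5829) and Σ D·Y over m':
  (+0.0072-0.0076i)·(-0.2354-0.0624i)  (-0.1457+0.0630i)·(+0.0481-0.3698i)  (+0.9744+0.0000i)·(+0.0342+0.0000i)  (+0.1457+0.0630i)·(-0.0481-0.3698i)  (+0.0072+0.0076i)·(-0.2354+0.0624i)
Y_2^0(R⁻¹ n̂) = +0.061512-0.000000i

Re=0.0615 Im=0.0000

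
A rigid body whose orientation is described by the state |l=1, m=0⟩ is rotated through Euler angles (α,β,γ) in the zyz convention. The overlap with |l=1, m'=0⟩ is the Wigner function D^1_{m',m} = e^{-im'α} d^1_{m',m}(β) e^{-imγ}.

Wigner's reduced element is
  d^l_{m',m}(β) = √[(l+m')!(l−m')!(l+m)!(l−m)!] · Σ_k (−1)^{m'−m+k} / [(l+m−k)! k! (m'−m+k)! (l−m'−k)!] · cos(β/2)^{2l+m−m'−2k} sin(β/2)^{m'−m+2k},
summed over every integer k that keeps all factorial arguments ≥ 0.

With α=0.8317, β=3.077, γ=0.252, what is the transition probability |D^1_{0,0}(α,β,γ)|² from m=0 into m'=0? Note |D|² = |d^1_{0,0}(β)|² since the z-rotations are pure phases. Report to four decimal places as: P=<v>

P=0.9958

Split into d^1_{0,0}(β=3.077) × two z-phases.
With c≡cos(β/2)=0.032291 and s≡sin(β/2)=0.999479, N=[1·1·1·1]^{1/2}=1.000000
k: max(0,(0)−(0))=0 … min(1+(0),1−(0))=1
  k=0: (−1)^0·1.0000/(1)·0.0323^2·0.9995^0 = +0.001043
  k=1: (−1)^1·1.0000/(1)·0.0323^0·0.9995^2 = -0.998957
d^1_{0,0}(3.077) = +0.001043 -0.998957 = -0.997915
|D^1_{0,0}|² = |d^1_{0,0}(β)|² = (-0.997915)² = 0.995834 (the z-rotation phases have unit modulus)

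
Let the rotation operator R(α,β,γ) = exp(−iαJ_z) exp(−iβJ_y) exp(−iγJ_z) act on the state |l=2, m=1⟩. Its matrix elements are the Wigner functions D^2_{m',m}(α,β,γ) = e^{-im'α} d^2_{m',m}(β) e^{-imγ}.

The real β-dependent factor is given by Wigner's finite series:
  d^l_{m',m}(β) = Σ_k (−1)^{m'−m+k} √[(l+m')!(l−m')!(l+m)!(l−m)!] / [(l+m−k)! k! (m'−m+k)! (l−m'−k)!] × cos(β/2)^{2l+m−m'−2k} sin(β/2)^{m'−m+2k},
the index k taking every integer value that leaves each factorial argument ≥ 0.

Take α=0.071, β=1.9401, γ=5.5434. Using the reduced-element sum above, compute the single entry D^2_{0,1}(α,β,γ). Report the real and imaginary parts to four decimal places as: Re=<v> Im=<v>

Re=-0.3045 Im=-0.2779

D^2_{0,1}(0.071,1.9401,5.5434) = e^{-i·0·0.071}·d^2_{0,1}(1.9401)·e^{-i·1·5.5434}. Compute d first:
Half-angle: c=0.565258, s=0.824914. N=√(2·2·6·1)=4.898979
k∈{1,2} keeps every argument non-negative
  k=1: (−1)^0·4.8990/(2)·0.5653^3·0.8249^1 = +0.364943
  k=2: (−1)^1·4.8990/(2)·0.5653^1·0.8249^3 = -0.777228
d^2_{0,1}(1.9401) = +0.364943 -0.777228 = -0.412285
Attach z-rotation phases: D = e^{-i(0)(0.071)}·(-0.412285)·e^{-i(1)(5.5434)} = -0.304519-0.277934i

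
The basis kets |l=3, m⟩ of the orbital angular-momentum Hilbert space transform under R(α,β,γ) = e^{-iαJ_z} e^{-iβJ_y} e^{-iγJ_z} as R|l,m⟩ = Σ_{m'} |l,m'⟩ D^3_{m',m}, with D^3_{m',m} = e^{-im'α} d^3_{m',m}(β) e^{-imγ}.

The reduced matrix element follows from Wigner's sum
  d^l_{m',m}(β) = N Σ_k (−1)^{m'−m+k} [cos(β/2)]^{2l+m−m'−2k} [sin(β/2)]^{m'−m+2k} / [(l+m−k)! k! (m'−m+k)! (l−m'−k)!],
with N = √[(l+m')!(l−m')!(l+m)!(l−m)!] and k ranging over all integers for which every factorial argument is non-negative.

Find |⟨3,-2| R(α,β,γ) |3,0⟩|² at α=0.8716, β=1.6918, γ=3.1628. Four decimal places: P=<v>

Split into d^3_{-2,0}(β=1.6918) × two z-phases.
Half-angle: c=0.663058, s=0.748568. N=√(1·120·6·6)=65.726707
Admissible k: 2..3 (factorial args all ≥0)
  k=2: (−1)^0·65.7267/(12)·0.6631^4·0.7486^2 = +0.593238
  k=3: (−1)^1·65.7267/(12)·0.6631^2·0.7486^4 = -0.756117
d^3_{-2,0}(1.6918) = +0.593238 -0.756117 = -0.162879
|D^3_{-2,0}|² = |d^3_{-2,0}(β)|² = (-0.162879)² = 0.026529 (the z-rotation phases have unit modulus)

P=0.0265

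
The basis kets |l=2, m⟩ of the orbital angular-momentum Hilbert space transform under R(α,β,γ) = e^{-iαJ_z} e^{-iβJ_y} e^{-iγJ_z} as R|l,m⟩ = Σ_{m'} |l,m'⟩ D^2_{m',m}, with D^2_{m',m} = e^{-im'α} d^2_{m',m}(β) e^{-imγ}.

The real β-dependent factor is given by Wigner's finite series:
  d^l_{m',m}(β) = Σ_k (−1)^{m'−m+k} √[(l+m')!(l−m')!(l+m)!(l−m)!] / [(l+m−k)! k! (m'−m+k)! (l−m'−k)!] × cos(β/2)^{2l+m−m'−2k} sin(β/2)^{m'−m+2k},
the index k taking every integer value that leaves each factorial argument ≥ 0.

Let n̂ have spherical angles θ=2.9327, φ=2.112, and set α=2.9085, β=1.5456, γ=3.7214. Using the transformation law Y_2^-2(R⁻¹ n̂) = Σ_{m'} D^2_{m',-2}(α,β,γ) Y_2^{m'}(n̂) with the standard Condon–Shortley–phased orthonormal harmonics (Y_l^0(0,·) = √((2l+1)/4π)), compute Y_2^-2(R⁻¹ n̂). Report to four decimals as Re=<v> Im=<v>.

Re=0.0423 Im=0.3783

Need the full column D^2_{m',-2} for m'=−2..2 at α=2.9085, β=1.5456, γ=3.7214.
cos(β/2)=0.715959, sin(β/2)=0.698143
d^2_{-2,-2}: single k=0 term ⇒ +0.262756;  D = +0.202074+0.167948i
d^2_{-1,-2}: single k=0 term ⇒ -0.512434;  D = +0.307777+0.409709i
d^2_{0,-2}: single k=0 term ⇒ +0.611984;  D = +0.244605+0.560974i
d^2_{1,-2}: single k=0 term ⇒ -0.487248;  D = +0.086316+0.479542i
d^2_{2,-2}: single k=0 term ⇒ +0.237562;  D = -0.013060+0.237203i
Y_2^{m'}(θ=2.9327,φ=2.112) and Σ D·Y over m':
  (+0.2021+0.1679i)·(-0.0078+0.0147i)  (+0.3078+0.4097i)·(+0.0807+0.1343i)  (+0.2446+0.5610i)·(+0.5901+0.0000i)  (+0.0863+0.4795i)·(-0.0807+0.1343i)  (-0.0131+0.2372i)·(-0.0078-0.0147i)
Y_2^-2(R⁻¹ n̂) = +0.042312+0.378324i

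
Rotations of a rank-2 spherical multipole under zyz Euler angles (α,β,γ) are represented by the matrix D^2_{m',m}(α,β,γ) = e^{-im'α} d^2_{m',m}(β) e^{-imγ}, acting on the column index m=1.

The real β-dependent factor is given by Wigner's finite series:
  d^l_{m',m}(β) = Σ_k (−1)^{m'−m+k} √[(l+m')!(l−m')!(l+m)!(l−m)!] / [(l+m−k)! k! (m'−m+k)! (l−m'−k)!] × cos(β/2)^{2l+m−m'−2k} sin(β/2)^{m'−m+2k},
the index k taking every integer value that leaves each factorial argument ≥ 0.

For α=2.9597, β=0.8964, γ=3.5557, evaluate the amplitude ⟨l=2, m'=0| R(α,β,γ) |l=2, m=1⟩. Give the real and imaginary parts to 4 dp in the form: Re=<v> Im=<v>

First d^2_{0,1}(β=0.8964), then the phase factors e^{-i(0)α} and e^{-i(1)γ}:
Half-angle: c=0.901229, s=0.433344. N=√(2·2·6·1)=4.898979
The bounds max(0,m−m')=1 and min(l+m,l−m')=2 give 2 terms
  k=1: (−1)^0·4.8990/(2)·0.9012^3·0.4333^1 = +0.776986
  k=2: (−1)^1·4.8990/(2)·0.9012^1·0.4333^3 = -0.179642
d^2_{0,1}(0.8964) = +0.776986 -0.179642 = +0.597344
Phases: e^{-i·(0)·2.9597}=+1.000000+0.000000i, e^{-i·(1)·3.5557}=-0.915476+0.402373i ⇒ D=-0.546854+0.240355i

Re=-0.5469 Im=0.2404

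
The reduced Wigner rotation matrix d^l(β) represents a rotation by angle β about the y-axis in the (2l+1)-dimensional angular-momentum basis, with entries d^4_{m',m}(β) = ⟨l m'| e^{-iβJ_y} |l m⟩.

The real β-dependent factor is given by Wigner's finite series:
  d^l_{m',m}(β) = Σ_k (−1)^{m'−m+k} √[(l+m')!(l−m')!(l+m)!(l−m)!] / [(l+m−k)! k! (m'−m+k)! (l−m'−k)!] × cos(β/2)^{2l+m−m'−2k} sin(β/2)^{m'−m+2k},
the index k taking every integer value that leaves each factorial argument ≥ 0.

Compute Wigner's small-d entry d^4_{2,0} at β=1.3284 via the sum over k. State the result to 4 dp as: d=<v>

d=-0.2223

d^4_{2,0}(β=1.3284) via Wigner's sum:
c=cos(1.3284/2)=0.787410, s=sin(1.3284/2)=0.616429; N=√[720·2·24·24]=910.735966
k∈{0,1,2} keeps every argument non-negative
  k=0: (−1)^2·910.7360/(96)·0.7874^6·0.6164^2 = +0.859200
  k=1: (−1)^3·910.7360/(36)·0.7874^4·0.6164^4 = -1.404195
  k=2: (−1)^4·910.7360/(96)·0.7874^2·0.6164^6 = +0.322718
d^4_{2,0}(1.3284) = +0.859200 -1.404195 +0.322718 = -0.222277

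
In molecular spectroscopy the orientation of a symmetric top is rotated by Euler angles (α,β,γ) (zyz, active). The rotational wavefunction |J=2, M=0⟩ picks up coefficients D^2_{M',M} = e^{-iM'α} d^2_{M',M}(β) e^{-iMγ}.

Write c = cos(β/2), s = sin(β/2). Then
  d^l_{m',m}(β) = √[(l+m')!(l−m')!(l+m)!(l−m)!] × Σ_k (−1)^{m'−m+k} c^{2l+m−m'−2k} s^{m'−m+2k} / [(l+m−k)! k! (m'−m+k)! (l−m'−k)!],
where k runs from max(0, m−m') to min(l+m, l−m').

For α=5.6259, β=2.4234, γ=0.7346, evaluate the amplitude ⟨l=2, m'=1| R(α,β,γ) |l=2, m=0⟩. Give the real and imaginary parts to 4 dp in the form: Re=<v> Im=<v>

First d^2_{1,0}(β=2.4234), then the phase factors e^{-i(1)α} and e^{-i(0)γ}:
c=cos(2.4234/2)=0.351428, s=sin(2.4234/2)=0.936215; N=√[6·1·2·2]=4.898979
The bounds max(0,m−m')=0 and min(l+m,l−m')=1 give 2 terms
  k=0: (−1)^1·4.8990/(2)·0.3514^3·0.9362^1 = -0.099532
  k=1: (−1)^2·4.8990/(2)·0.3514^1·0.9362^3 = +0.706381
d^2_{1,0}(2.4234) = -0.099532 +0.706381 = +0.606849
Phases: e^{-i·(1)·5.6259}=+0.791654+0.610970i, e^{-i·(0)·0.7346}=+1.000000+0.000000i ⇒ D=+0.480414+0.370767i

Re=0.4804 Im=0.3708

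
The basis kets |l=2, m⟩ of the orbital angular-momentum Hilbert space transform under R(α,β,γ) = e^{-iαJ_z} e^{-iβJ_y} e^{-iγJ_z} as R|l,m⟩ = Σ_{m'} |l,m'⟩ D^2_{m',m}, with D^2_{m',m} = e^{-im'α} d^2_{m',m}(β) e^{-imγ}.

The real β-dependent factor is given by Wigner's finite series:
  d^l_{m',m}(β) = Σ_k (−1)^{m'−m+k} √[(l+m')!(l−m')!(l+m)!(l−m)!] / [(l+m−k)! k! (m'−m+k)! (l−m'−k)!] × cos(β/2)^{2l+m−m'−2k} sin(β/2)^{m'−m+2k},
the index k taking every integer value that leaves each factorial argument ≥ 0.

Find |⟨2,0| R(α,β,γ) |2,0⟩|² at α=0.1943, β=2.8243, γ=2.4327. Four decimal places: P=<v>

P=0.7293

D^2_{0,0}(0.1943,2.8243,2.4327) = e^{-i·0·0.1943}·d^2_{0,0}(2.8243)·e^{-i·0·2.4327}. Compute d first:
With c≡cos(β/2)=0.157982 and s≡sin(β/2)=0.987442, N=[2·2·2·2]^{1/2}=4.000000
k∈{0,1,2} keeps every argument non-negative
  k=0: (−1)^0·4.0000/(4)·0.1580^4·0.9874^0 = +0.000623
  k=1: (−1)^1·4.0000/(1)·0.1580^2·0.9874^2 = -0.097341
  k=2: (−1)^2·4.0000/(4)·0.1580^0·0.9874^4 = +0.950706
d^2_{0,0}(2.8243) = +0.000623 -0.097341 +0.950706 = +0.853988
|D^2_{0,0}|² = |d^2_{0,0}(β)|² = (+0.853988)² = 0.729296 (the z-rotation phases have unit modulus)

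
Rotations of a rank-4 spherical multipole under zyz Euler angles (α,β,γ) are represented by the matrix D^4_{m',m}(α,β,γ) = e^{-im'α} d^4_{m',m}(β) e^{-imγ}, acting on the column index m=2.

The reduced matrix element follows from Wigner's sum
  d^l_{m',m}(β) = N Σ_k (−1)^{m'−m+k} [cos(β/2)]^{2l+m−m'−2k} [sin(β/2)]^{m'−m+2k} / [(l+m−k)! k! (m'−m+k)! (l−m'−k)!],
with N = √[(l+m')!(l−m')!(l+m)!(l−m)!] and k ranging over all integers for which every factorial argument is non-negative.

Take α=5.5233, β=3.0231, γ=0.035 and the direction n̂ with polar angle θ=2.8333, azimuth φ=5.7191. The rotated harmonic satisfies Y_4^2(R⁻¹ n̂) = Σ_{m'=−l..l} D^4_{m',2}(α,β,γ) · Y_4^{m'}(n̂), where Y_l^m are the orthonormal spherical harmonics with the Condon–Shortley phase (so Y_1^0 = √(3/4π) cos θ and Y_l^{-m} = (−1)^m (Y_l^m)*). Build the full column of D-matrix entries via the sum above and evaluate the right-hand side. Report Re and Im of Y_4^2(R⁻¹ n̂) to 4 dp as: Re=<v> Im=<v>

Re=0.0545 Im=-0.0454

Need the full column D^4_{m',2} for m'=−4..4 at α=5.5233, β=3.0231, γ=0.035.
cos(β/2)=0.059212, sin(β/2)=0.998245
d^4_{-4,2}: single k=6 term ⇒ +0.018358;  D = -0.018348-0.000588i
d^4_{-3,2}: k∈[5..6] ⇒ +0.002310 -0.218843 = -0.216533;  D = +0.152108+0.154110i
d^4_{-2,2}: k∈[4..6] ⇒ +0.000183 -0.041631 +0.986049 = +0.944601;  D = -0.017922-0.944431i
d^4_{-1,2}: k∈[3..5] ⇒ +0.000010 -0.004365 +0.248145 = +0.243790;  D = +0.164548-0.179881i
d^4_{0,2}: k∈[2..4] ⇒ +0.000000 -0.000309 +0.032912 = +0.032604;  D = +0.032524-0.002280i
d^4_{1,2}: k∈[1..3] ⇒ +0.000000 -0.000015 +0.002910 = +0.002895;  D = +0.002233+0.001842i
d^4_{2,2}: k∈[0..2] ⇒ +0.000000 -0.000001 +0.000183 = +0.000183;  D = +0.000022+0.000181i
d^4_{3,2}: k∈[0..1] ⇒ -0.000000 +0.000008 = +0.000008;  D = -0.000005+0.000007i
d^4_{4,2}: single k=0 term ⇒ +0.000000;  D = -0.000000+0.000000i
Y_4^{m'}(θ=2.8333,φ=5.7191) and Σ D·Y over m':
  (-0.0183-0.0006i)·(-0.0024+0.0029i)  (+0.1521+0.1541i)·(+0.0040-0.0331i)  (-0.0179-0.9444i)·(+0.0706+0.1491i)  (+0.1645-0.1799i)·(-0.3879-0.2454i)  (+0.0325-0.0023i)·(+0.4881+0.0000i)  (+0.0022+0.0018i)·(+0.3879-0.2454i)  (+0.0000+0.0002i)·(+0.0706-0.1491i)  (-0.0000+0.0000i)·(-0.0040-0.0331i)  (-0.0000+0.0000i)·(-0.0024-0.0029i)
Y_4^2(R⁻¹ n̂) = +0.054519-0.045400i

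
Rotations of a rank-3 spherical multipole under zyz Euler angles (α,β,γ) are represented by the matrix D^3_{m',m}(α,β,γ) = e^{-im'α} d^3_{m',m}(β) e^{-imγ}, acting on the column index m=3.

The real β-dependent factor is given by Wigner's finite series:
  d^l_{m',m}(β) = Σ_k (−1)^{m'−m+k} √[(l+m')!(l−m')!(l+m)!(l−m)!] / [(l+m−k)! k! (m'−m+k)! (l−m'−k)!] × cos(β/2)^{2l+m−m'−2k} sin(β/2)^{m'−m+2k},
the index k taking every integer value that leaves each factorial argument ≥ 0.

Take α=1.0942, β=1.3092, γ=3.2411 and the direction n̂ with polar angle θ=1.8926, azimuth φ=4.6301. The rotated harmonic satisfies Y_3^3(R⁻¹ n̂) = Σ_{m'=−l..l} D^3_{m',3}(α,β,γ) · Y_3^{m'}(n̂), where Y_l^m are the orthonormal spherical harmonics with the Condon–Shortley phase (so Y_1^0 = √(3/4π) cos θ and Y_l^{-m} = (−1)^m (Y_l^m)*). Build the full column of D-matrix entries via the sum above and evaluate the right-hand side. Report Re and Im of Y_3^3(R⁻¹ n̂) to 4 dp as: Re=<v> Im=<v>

Need the full column D^3_{m',3} for m'=−3..3 at α=1.0942, β=1.3092, γ=3.2411.
cos(β/2)=0.793292, sin(β/2)=0.608842
d^3_{-3,3}: single k=6 term ⇒ +0.050936;  D = +0.050306-0.007990i
d^3_{-2,3}: single k=5 term ⇒ +0.162567;  D = +0.050996-0.154361i
d^3_{-1,3}: single k=4 term ⇒ +0.334911;  D = -0.234371-0.239240i
d^3_{0,3}: single k=3 term ⇒ +0.503880;  D = -0.481595+0.148195i
d^3_{1,3}: single k=2 term ⇒ +0.568573;  D = -0.100714+0.559582i
d^3_{2,3}: single k=1 term ⇒ +0.468537;  D = +0.371667+0.285292i
d^3_{3,3}: single k=0 term ⇒ +0.249228;  D = +0.225539-0.106050i
Y_3^{m'}(θ=1.8926,φ=4.6301) and Σ D·Y over m':
  (+0.0503-0.0080i)·(+0.0870-0.3454i)  (+0.0510-0.1544i)·(+0.2870+0.0477i)  (-0.2344-0.2392i)·(+0.0126-0.1527i)  (-0.4816+0.1482i)·(+0.2950+0.0000i)  (-0.1007+0.5596i)·(-0.0126-0.1527i)  (+0.3717+0.2853i)·(+0.2870-0.0477i)  (+0.2255-0.1060i)·(-0.0870-0.3454i)
Y_3^3(R⁻¹ n̂) = -0.007253+0.020384i

Re=-0.0073 Im=0.0204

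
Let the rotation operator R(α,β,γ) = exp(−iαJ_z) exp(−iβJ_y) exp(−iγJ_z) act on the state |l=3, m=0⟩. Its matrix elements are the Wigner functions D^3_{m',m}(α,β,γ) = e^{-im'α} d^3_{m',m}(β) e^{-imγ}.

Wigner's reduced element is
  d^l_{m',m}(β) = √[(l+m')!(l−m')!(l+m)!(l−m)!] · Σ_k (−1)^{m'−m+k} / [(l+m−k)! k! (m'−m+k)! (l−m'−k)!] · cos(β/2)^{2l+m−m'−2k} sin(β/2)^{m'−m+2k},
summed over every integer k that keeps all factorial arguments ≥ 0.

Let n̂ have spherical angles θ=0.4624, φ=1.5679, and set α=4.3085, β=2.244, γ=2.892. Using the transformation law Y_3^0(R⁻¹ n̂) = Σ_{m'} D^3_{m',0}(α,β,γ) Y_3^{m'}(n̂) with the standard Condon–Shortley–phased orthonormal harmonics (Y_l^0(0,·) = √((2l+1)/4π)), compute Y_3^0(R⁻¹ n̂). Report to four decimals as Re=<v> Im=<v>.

Re=-0.2835 Im=0.0000

Need the full column D^3_{m',0} for m'=−3..3 at α=4.3085, β=2.244, γ=2.892.
cos(β/2)=0.433881, sin(β/2)=0.900970
d^3_{-3,0}: single k=3 term ⇒ +0.267152;  D = +0.250109+0.093893i
d^3_{-2,0}: k∈[2..3] ⇒ +0.157567 -0.679429 = -0.521862;  D = +0.360662-0.377177i
d^3_{-1,0}: k∈[1..3] ⇒ +0.047991 -0.620806 +0.892305 = +0.319490;  D = -0.125559-0.293783i
d^3_{0,0}: k∈[0..3] ⇒ +0.006672 -0.258909 +1.116416 -0.534887 = +0.329291;  D = +0.329291+0.000000i
d^3_{1,0}: k∈[0..2] ⇒ -0.047991 +0.620806 -0.892305 = -0.319490;  D = +0.125559-0.293783i
d^3_{2,0}: k∈[0..1] ⇒ +0.157567 -0.679429 = -0.521862;  D = +0.360662+0.377177i
d^3_{3,0}: single k=0 term ⇒ -0.267152;  D = -0.250109+0.093893i
Y_3^{m'}(θ=0.4624,φ=1.5679) and Σ D·Y over m':
  (+0.2501+0.0939i)·(-0.0003+0.0370i)  (+0.3607-0.3772i)·(-0.1820-0.0011i)  (-0.1256-0.2938i)·(+0.0013-0.4332i)  (+0.3293+0.0000i)·(+0.3357+0.0000i)  (+0.1256-0.2938i)·(-0.0013-0.4332i)  (+0.3607+0.3772i)·(-0.1820+0.0011i)  (-0.2501+0.0939i)·(+0.0003+0.0370i)
Y_3^0(R⁻¹ n̂) = -0.283542-0.000000i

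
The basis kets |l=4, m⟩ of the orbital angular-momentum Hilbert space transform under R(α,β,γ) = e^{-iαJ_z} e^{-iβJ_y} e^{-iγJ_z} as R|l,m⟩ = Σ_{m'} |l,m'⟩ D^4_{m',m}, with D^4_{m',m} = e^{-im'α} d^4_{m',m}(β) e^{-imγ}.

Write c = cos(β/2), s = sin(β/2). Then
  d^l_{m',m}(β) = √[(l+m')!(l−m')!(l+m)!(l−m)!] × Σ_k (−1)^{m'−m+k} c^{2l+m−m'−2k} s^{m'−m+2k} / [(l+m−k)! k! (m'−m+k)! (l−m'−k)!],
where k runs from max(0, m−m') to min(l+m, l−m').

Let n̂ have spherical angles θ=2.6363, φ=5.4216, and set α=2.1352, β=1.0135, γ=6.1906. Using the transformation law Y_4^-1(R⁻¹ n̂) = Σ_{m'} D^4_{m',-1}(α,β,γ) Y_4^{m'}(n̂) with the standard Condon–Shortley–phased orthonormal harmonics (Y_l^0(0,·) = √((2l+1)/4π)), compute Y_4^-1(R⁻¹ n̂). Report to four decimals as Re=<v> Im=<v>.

Need the full column D^4_{m',-1} for m'=−4..4 at α=2.1352, β=1.0135, γ=6.1906.
cos(β/2)=0.874326, sin(β/2)=0.485338
d^4_{-4,-1}: single k=3 term ⇒ +0.437115;  D = -0.244729+0.362184i
d^4_{-3,-1}: k∈[2..3] ⇒ +0.835220 -0.428935 = +0.406285;  D = +0.406105+0.012117i
d^4_{-2,-1}: k∈[1..3] ⇒ +0.804259 -1.239105 +0.254541 = -0.180304;  D = +0.091860+0.155149i
d^4_{-1,-1}: k∈[0..3] ⇒ +0.341499 -1.578418 +0.972733 -0.099911 = -0.364097;  D = +0.165485-0.324317i
d^4_{0,-1}: k∈[0..3] ⇒ -0.847764 +1.567357 -0.482958 +0.024803 = +0.261438;  D = +0.260318-0.024171i
d^4_{1,-1}: k∈[0..3] ⇒ +1.052279 -0.972733 +0.149867 -0.003079 = +0.226334;  D = -0.138230-0.179219i
d^4_{2,-1}: k∈[0..2] ⇒ -0.826070 +0.381812 -0.023530 = -0.467788;  D = +0.160141-0.439522i
d^4_{3,-1}: k∈[0..1] ⇒ +0.428935 -0.079302 = +0.349633;  D = +0.341583-0.074593i
d^4_{4,-1}: single k=0 term ⇒ -0.134691;  D = +0.094668+0.095810i
Y_4^{m'}(θ=2.6363,φ=5.4216) and Σ D·Y over m':
  (-0.2447+0.3622i)·(-0.0232-0.0073i)  (+0.4061+0.0121i)·(+0.1055-0.0657i)  (+0.0919+0.1551i)·(-0.0519+0.3378i)  (+0.1655-0.3243i)·(-0.3079-0.3588i)  (+0.2603-0.0242i)·(+0.0581+0.0000i)  (-0.1382-0.1792i)·(+0.3079-0.3588i)  (+0.1601-0.4395i)·(-0.0519-0.3378i)  (+0.3416-0.0746i)·(-0.1055-0.0657i)  (+0.0947+0.0958i)·(-0.0232+0.0073i)
Y_4^-1(R⁻¹ n̂) = -0.464921-0.022900i

Re=-0.4649 Im=-0.0229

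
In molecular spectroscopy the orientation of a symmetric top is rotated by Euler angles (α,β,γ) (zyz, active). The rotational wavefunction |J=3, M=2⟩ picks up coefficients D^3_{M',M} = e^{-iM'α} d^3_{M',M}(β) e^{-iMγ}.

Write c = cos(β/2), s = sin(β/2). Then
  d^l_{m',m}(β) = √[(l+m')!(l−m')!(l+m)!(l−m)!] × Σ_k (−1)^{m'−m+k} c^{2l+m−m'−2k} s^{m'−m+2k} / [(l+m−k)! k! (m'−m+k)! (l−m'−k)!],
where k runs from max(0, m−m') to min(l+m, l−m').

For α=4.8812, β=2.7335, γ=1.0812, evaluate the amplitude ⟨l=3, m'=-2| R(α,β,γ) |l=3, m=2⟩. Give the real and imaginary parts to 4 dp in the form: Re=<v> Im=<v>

D^3_{-2,2}(4.8812,2.7335,1.0812) = e^{-i·-2·4.8812}·d^3_{-2,2}(2.7335)·e^{-i·2·1.0812}. Compute d first:
c=cos(2.7335/2)=0.202633, s=sin(2.7335/2)=0.979255; N=√[1·120·120·1]=120.000000
Admissible k: 4..5 (factorial args all ≥0)
  k=4: (−1)^0·120.0000/(24)·0.2026^2·0.9793^4 = +0.188788
  k=5: (−1)^1·120.0000/(120)·0.2026^0·0.9793^6 = -0.881808
d^3_{-2,2}(2.7335) = +0.188788 -0.881808 = -0.693020
Phases: e^{-i·(-2)·4.8812}=-0.943545-0.331244i, e^{-i·(2)·1.0812}=-0.557693-0.830047i ⇒ D=-0.174128-0.670787i

Re=-0.1741 Im=-0.6708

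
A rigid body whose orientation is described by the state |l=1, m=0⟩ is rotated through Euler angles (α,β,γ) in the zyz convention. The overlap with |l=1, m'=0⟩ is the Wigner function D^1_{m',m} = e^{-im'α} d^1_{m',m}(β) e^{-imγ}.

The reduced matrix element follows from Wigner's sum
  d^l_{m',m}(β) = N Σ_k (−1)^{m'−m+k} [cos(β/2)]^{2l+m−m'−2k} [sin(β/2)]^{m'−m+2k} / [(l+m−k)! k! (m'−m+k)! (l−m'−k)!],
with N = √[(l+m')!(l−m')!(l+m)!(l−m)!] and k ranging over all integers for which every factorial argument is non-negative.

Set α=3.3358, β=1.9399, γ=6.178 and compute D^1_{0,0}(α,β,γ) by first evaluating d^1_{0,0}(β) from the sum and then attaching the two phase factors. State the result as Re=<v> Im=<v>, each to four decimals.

First d^1_{0,0}(β=1.9399), then the phase factors e^{-i(0)α} and e^{-i(0)γ}:
Half-angle: c=0.565341, s=0.824857. N=√(1·1·1·1)=1.000000
The bounds max(0,m−m')=0 and min(l+m,l−m')=1 give 2 terms
  k=0: (−1)^0·1.0000/(1)·0.5653^2·0.8249^0 = +0.319610
  k=1: (−1)^1·1.0000/(1)·0.5653^0·0.8249^2 = -0.680390
d^1_{0,0}(1.9399) = +0.319610 -0.680390 = -0.360780
D = (+1.000000+0.000000i)·(-0.360780)·(+1.000000+0.000000i) = -0.360780+0.000000i

Re=-0.3608 Im=0.0000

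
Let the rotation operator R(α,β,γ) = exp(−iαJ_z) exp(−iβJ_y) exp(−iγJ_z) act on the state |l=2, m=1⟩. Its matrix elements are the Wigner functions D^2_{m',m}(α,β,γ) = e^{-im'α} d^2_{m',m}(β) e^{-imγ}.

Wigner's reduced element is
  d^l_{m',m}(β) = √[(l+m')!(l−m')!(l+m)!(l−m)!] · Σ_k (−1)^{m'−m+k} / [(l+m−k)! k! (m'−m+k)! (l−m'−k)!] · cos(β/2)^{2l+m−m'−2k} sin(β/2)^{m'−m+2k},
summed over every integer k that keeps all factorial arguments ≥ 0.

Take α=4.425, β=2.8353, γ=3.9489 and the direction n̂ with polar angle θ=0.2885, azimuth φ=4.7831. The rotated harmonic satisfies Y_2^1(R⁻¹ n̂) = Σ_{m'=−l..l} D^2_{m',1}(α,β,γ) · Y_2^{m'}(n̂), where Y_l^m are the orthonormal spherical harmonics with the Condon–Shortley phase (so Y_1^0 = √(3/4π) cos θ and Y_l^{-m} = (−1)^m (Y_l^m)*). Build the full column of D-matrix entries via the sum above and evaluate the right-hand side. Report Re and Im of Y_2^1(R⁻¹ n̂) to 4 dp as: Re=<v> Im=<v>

Re=0.1955 Im=-0.2971

Need the full column D^2_{m',1} for m'=−2..2 at α=4.425, β=2.8353, γ=3.9489.
cos(β/2)=0.152548, sin(β/2)=0.988296
d^2_{-2,1}: single k=3 term ⇒ +0.294509;  D = +0.055248-0.289281i
d^2_{-1,1}: k∈[2..3] ⇒ +0.068188 -0.954000 = -0.885811;  D = -0.787299-0.405982i
d^2_{0,1}: k∈[1..2] ⇒ +0.008594 -0.360699 = -0.352105;  D = +0.243461-0.254370i
d^2_{1,1}: k∈[0..1] ⇒ +0.000542 -0.068188 = -0.067647;  D = +0.033608+0.058708i
d^2_{2,1}: single k=0 term ⇒ -0.007017;  D = -0.006828+0.001617i
Y_2^{m'}(θ=0.2885,φ=4.7831) and Σ D·Y over m':
  (+0.0552-0.2893i)·(-0.0310+0.0044i)  (-0.7873-0.4060i)·(+0.0149+0.2102i)  (+0.2435-0.2544i)·(+0.5542+0.0000i)  (+0.0336+0.0587i)·(-0.0149+0.2102i)  (-0.0068+0.0016i)·(-0.0310-0.0044i)
Y_2^1(R⁻¹ n̂) = +0.195480-0.297128i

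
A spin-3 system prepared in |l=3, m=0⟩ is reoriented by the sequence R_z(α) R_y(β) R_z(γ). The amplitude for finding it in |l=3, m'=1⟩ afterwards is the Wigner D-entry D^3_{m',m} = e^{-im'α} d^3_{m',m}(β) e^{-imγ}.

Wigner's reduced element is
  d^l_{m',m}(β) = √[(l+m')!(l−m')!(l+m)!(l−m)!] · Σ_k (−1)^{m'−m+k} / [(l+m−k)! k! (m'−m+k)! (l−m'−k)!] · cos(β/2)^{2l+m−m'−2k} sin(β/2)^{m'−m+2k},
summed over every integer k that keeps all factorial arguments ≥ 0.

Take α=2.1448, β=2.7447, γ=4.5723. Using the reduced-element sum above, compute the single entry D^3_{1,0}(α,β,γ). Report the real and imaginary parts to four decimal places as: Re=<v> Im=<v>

Re=0.2956 Im=0.4572

Split into d^3_{1,0}(β=2.7447) × two z-phases.
Half-angle: c=0.197146, s=0.980374. N=√(24·2·6·6)=41.569219
k∈{0,1,2} keeps every argument non-negative
  k=0: (−1)^1·41.5692/(12)·0.1971^5·0.9804^1 = -0.001011
  k=1: (−1)^2·41.5692/(4)·0.1971^3·0.9804^3 = +0.075033
  k=2: (−1)^3·41.5692/(12)·0.1971^1·0.9804^5 = -0.618498
d^3_{1,0}(2.7447) = -0.001011 +0.075033 -0.618498 = -0.544476
D = (-0.542998-0.839734i)·(-0.544476)·(+1.000000+0.000000i) = +0.295650+0.457215i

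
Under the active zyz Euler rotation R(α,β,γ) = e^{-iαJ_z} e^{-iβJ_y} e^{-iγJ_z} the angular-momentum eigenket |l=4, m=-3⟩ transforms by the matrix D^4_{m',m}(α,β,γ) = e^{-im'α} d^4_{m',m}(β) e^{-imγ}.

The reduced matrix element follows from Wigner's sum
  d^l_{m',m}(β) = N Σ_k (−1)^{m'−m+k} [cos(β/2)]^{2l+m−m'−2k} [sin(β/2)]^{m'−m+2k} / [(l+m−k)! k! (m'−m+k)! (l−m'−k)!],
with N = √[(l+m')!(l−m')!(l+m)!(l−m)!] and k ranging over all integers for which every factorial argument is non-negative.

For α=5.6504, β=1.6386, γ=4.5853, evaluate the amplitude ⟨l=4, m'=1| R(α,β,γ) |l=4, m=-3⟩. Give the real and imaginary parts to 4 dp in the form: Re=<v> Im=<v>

Re=-0.0638 Im=0.2482

Split into d^4_{1,-3}(β=1.6386) × two z-phases.
Half-angle: c=0.682733, s=0.730668. N=√(120·6·1·5040)=1904.940944
k: max(0,(-3)−(1))=0 … min(4+(-3),4−(1))=1
  k=0: (−1)^4·1904.9409/(144)·0.6827^4·0.7307^4 = +0.819224
  k=1: (−1)^5·1904.9409/(240)·0.6827^2·0.7307^6 = -0.562980
d^4_{1,-3}(1.6386) = +0.819224 -0.562980 = +0.256245
Attach z-rotation phases: D = e^{-i(1)(5.6504)}·(+0.256245)·e^{-i(-3)(4.5853)} = -0.063773+0.248182i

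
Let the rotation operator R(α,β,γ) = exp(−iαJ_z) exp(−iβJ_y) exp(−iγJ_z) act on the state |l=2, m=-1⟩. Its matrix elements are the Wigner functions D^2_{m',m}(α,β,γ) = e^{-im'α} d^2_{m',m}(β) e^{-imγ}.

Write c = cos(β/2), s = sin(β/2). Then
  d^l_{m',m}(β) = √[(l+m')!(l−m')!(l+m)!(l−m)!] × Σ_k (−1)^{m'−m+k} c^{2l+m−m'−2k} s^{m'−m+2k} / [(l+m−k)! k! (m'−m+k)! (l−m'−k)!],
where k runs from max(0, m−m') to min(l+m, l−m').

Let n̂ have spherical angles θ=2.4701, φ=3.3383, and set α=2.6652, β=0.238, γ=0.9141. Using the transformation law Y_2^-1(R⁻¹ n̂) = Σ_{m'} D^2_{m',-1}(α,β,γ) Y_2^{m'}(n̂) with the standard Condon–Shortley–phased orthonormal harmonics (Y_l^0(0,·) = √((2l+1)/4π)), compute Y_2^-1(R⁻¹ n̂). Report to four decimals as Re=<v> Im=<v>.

Need the full column D^2_{m',-1} for m'=−2..2 at α=2.6652, β=0.238, γ=0.9141.
cos(β/2)=0.992928, sin(β/2)=0.118719
d^2_{-2,-1}: single k=1 term ⇒ +0.232437;  D = +0.232263-0.008990i
d^2_{-1,-1}: k∈[0..1] ⇒ +0.972010 -0.041687 = +0.930323;  D = -0.842618-0.394331i
d^2_{0,-1}: k∈[0..1] ⇒ -0.284676 +0.004070 = -0.280606;  D = -0.171311-0.222244i
d^2_{1,-1}: k∈[0..1] ⇒ +0.041687 -0.000199 = +0.041488;  D = -0.007440-0.040816i
d^2_{2,-1}: single k=0 term ⇒ -0.003323;  D = +0.000970-0.003178i
Y_2^{m'}(θ=2.4701,φ=3.3383) and Σ D·Y over m':
  (+0.2323-0.0090i)·(+0.1381-0.0573i)  (-0.8426-0.3943i)·(+0.3690-0.0735i)  (-0.1713-0.2222i)·(+0.2645+0.0000i)  (-0.0074-0.0408i)·(-0.3690-0.0735i)  (+0.0010-0.0032i)·(+0.1381+0.0573i)
Y_2^-1(R⁻¹ n̂) = -0.353657-0.141674i

Re=-0.3537 Im=-0.1417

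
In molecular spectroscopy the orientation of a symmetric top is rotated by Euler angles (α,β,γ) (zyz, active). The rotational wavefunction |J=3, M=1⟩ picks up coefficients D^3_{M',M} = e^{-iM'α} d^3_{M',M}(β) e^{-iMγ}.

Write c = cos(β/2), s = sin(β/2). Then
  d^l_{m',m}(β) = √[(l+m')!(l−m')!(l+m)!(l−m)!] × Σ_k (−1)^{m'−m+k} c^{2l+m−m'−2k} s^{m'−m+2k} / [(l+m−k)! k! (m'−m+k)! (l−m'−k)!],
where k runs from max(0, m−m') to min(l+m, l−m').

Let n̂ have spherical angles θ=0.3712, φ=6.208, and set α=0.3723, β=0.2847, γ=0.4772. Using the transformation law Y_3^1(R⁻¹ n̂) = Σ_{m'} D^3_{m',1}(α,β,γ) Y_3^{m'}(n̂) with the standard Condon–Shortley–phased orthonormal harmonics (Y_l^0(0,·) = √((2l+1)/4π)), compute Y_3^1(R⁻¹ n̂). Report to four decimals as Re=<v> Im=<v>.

Re=0.0322 Im=0.2040

Need the full column D^3_{m',1} for m'=−3..3 at α=0.3723, β=0.2847, γ=0.4772.
cos(β/2)=0.989885, sin(β/2)=0.141870
d^3_{-3,1}: single k=4 term ⇒ +0.001537;  D = +0.001233+0.000918i
d^3_{-2,1}: k∈[3..4] ⇒ +0.017517 -0.000180 = +0.017337;  D = +0.016721+0.004581i
d^3_{-1,1}: k∈[2..4] ⇒ +0.115950 -0.003176 +0.000008 = +0.112782;  D = +0.112163-0.011809i
d^3_{0,1}: k∈[1..3] ⇒ +0.467095 -0.028783 +0.000197 = +0.438509;  D = +0.389520-0.201404i
d^3_{1,1}: k∈[0..2] ⇒ +0.940826 -0.154600 +0.002382 = +0.788608;  D = +0.520764-0.592205i
d^3_{2,1}: k∈[0..1] ⇒ -0.426397 +0.017517 = -0.408880;  D = -0.139819+0.384232i
d^3_{3,1}: single k=0 term ⇒ +0.074845;  D = -0.001744-0.074825i
Y_3^{m'}(θ=0.3712,φ=6.208) and Σ D·Y over m':
  (+0.0012+0.0009i)·(+0.0194+0.0045i)  (+0.0167+0.0046i)·(+0.1239+0.0188i)  (+0.1122-0.0118i)·(+0.3907+0.0294i)  (+0.3895-0.2014i)·(+0.4667+0.0000i)  (+0.5208-0.5922i)·(-0.3907+0.0294i)  (-0.1398+0.3842i)·(+0.1239-0.0188i)  (-0.0017-0.0748i)·(-0.0194+0.0045i)
Y_3^1(R⁻¹ n̂) = +0.032207+0.203955i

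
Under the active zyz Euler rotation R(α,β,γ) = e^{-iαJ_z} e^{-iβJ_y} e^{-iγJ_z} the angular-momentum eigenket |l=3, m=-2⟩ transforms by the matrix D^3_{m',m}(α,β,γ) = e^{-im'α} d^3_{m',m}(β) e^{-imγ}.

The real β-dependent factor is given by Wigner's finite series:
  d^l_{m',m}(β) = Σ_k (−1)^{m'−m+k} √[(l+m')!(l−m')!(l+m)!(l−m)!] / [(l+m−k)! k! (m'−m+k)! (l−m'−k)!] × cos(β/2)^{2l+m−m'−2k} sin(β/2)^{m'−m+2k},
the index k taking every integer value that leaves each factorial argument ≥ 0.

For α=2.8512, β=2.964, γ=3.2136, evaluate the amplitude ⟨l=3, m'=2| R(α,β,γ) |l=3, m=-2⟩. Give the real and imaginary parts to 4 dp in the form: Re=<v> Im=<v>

First d^3_{2,-2}(β=2.964), then the phase factors e^{-i(2)α} and e^{-i(-2)γ}:
With c≡cos(β/2)=0.088680 and s≡sin(β/2)=0.996060, N=[120·1·1·120]^{1/2}=120.000000
The bounds max(0,m−m')=0 and min(l+m,l−m')=1 give 2 terms
  k=0: (−1)^4·120.0000/(24)·0.0887^2·0.9961^4 = +0.038704
  k=1: (−1)^5·120.0000/(120)·0.0887^0·0.9961^6 = -0.976593
d^3_{2,-2}(2.964) = +0.038704 -0.976593 = -0.937888
Phases: e^{-i·(2)·2.8512}=+0.836032+0.548681i, e^{-i·(-2)·3.2136}=+0.989648+0.143517i ⇒ D=-0.702133-0.621807i

Re=-0.7021 Im=-0.6218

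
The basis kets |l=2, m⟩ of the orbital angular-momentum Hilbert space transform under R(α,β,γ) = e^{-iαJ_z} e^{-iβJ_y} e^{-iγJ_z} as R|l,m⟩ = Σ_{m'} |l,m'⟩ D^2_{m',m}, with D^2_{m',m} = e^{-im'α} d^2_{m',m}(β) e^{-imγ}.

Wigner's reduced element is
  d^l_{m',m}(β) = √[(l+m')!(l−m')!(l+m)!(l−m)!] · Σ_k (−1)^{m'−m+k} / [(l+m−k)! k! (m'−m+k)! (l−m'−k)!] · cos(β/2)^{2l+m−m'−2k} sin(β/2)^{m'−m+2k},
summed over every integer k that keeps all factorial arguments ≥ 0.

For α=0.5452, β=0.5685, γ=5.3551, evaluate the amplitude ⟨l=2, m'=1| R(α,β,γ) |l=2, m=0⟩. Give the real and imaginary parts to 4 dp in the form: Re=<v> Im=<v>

Re=-0.4751 Im=0.2882

D^2_{1,0}(0.5452,0.5685,5.3551) = e^{-i·1·0.5452}·d^2_{1,0}(0.5685)·e^{-i·0·5.3551}. Compute d first:
Half-angle: c=0.959872, s=0.280438. N=√(6·1·2·2)=4.898979
Admissible k: 0..1 (factorial args all ≥0)
  k=0: (−1)^1·4.8990/(2)·0.9599^3·0.2804^1 = -0.607508
  k=1: (−1)^2·4.8990/(2)·0.9599^1·0.2804^3 = +0.051856
d^2_{1,0}(0.5685) = -0.607508 +0.051856 = -0.555652
D = (+0.855024-0.518589i)·(-0.555652)·(+1.000000+0.000000i) = -0.475096+0.288155i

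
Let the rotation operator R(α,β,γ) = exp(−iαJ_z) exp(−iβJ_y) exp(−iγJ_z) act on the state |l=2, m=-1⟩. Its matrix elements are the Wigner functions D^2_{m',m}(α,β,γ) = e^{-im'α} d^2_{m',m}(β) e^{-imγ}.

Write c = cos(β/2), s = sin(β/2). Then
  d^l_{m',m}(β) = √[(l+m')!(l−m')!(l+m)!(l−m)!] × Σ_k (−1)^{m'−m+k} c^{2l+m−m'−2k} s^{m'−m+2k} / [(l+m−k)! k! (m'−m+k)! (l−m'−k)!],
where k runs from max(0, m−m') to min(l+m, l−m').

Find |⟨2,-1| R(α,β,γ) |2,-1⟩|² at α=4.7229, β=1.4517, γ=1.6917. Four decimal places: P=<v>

P=0.1819

First d^2_{-1,-1}(β=1.4517), then the phase factors e^{-i(-1)α} and e^{-i(-1)γ}:
Half-angle: c=0.747935, s=0.663771. N=√(1·6·1·6)=6.000000
k∈{0,1} keeps every argument non-negative
  k=0: (−1)^0·6.0000/(6)·0.7479^4·0.6638^0 = +0.312937
  k=1: (−1)^1·6.0000/(2)·0.7479^2·0.6638^2 = -0.739412
d^2_{-1,-1}(1.4517) = +0.312937 -0.739412 = -0.426476
|D^2_{-1,-1}|² = |d^2_{-1,-1}(β)|² = (-0.426476)² = 0.181881 (the z-rotation phases have unit modulus)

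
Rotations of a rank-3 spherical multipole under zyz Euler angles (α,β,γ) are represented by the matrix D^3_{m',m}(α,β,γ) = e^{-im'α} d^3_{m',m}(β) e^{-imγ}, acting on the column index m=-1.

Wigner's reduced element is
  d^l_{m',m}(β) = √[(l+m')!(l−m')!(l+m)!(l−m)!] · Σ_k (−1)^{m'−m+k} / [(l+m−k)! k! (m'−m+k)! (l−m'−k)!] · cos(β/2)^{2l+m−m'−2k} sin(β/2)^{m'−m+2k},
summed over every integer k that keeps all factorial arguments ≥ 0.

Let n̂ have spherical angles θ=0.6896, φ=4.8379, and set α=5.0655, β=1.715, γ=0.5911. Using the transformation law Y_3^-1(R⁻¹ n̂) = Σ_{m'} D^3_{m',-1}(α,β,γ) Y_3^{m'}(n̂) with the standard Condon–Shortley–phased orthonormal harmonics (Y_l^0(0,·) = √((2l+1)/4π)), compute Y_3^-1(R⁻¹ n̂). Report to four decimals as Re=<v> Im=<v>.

Re=-0.0669 Im=-0.0302

Need the full column D^3_{m',-1} for m'=−3..3 at α=5.0655, β=1.715, γ=0.5911.
cos(β/2)=0.654330, sin(β/2)=0.756209
d^3_{-3,-1}: single k=2 term ⇒ +0.405991;  D = -0.404705-0.032298i
d^3_{-2,-1}: k∈[1..2] ⇒ +0.286831 -0.766207 = -0.479376;  D = +0.129469+0.461562i
d^3_{-1,-1}: k∈[0..2] ⇒ +0.078484 -0.838612 +0.840064 = +0.079936;  D = +0.064751-0.046873i
d^3_{0,-1}: k∈[0..2] ⇒ -0.314208 +1.259007 -0.560528 = +0.384272;  D = +0.319072+0.214145i
d^3_{1,-1}: k∈[0..2] ⇒ +0.628959 -1.120086 +0.187004 = -0.304122;  D = +0.071696-0.295550i
d^3_{2,-1}: k∈[0..1] ⇒ -0.766207 +0.511689 = -0.254518;  D = +0.252833-0.029236i
d^3_{3,-1}: single k=0 term ⇒ +0.542259;  D = -0.244727-0.483894i
Y_3^{m'}(θ=0.6896,φ=4.8379) and Σ D·Y over m':
  (-0.4047-0.0323i)·(-0.0395-0.0999i)  (+0.1295+0.4616i)·(-0.3092+0.0793i)  (+0.0648-0.0469i)·(+0.0509+0.4031i)  (+0.3191+0.2141i)·(-0.0069+0.0000i)  (+0.0717-0.2956i)·(-0.0509+0.4031i)  (+0.2528-0.0292i)·(-0.3092-0.0793i)  (-0.2447-0.4839i)·(+0.0395-0.0999i)
Y_3^-1(R⁻¹ n̂) = -0.066875-0.030208i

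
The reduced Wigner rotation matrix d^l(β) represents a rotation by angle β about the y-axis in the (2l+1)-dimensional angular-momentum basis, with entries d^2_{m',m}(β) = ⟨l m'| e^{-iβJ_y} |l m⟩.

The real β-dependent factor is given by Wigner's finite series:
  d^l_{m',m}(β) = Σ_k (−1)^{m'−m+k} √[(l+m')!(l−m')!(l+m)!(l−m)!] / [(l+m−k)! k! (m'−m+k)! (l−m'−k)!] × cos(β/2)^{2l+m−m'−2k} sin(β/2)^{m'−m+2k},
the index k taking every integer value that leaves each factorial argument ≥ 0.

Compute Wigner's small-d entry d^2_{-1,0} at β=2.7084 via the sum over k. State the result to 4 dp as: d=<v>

d^2_{-1,0}(β=2.7084) via Wigner's sum:
c=cos(2.7084/2)=0.214907, s=sin(2.7084/2)=0.976635; N=√[1·6·2·2]=4.898979
Admissible k: 1..2 (factorial args all ≥0)
  k=1: (−1)^0·4.8990/(2)·0.2149^3·0.9766^1 = +0.023744
  k=2: (−1)^1·4.8990/(2)·0.2149^1·0.9766^3 = -0.490368
d^2_{-1,0}(2.7084) = +0.023744 -0.490368 = -0.466624

d=-0.4666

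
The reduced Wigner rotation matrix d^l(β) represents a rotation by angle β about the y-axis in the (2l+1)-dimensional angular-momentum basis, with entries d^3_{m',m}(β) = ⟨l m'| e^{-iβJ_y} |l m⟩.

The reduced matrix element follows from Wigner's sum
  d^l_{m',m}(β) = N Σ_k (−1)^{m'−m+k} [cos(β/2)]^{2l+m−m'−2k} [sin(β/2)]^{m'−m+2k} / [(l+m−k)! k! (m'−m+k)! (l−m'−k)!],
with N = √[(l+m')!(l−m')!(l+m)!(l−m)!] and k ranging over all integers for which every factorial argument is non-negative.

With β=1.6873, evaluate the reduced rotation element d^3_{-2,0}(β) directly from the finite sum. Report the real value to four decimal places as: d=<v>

d^3_{-2,0}(β=1.6873) via Wigner's sum:
c=cos(1.6873/2)=0.664740, s=sin(1.6873/2)=0.747074; N=√[1·120·6·6]=65.726707
The bounds max(0,m−m')=2 and min(l+m,l−m')=3 give 2 terms
  k=2: (−1)^0·65.7267/(12)·0.6647^4·0.7471^2 = +0.596893
  k=3: (−1)^1·65.7267/(12)·0.6647^2·0.7471^4 = -0.753911
d^3_{-2,0}(1.6873) = +0.596893 -0.753911 = -0.157018

d=-0.1570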